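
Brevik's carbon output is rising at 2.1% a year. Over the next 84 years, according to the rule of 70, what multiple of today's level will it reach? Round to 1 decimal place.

Doubles every ≈ 33.33 years (70/2.1).
84 years is 2.52 doublings; 2^2.52 ≈ 5.7×.

5.7 times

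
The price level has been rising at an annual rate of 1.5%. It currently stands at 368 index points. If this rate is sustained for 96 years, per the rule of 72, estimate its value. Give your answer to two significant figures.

approximately 1500 index points

It doubles every 72/1.5 ≈ 48.00 years, so 96 years is 2.00 doublings.
2^2.00 ≈ 4.00; 368 × 4.00 ≈ 1500 index points.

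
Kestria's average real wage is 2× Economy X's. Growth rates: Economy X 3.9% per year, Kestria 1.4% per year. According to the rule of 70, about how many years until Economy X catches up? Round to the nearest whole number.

28 years

Economy X gains on Kestria at 3.9% − 1.4% = 2.5 points a year.
At that relative rate the gap halves every 70/2.5 ≈ 28.00 years.
A 2× gap closes after 1 halving: 1 × 28.00 ≈ 28 years.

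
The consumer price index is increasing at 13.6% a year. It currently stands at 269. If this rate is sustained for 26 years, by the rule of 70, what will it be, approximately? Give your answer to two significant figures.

around 8900

Doubling time ≈ 70/13.6 = 5.15 years.
26 years is 26/5.15 ≈ 5.05 doublings, a factor of 2^5.05 ≈ 33.13.
269 × 33.13 ≈ 8900.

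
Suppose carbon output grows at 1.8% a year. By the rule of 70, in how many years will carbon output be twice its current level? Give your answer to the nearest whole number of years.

about 39 years

70/1.8 ≈ 38.89, so it doubles roughly every 39 years.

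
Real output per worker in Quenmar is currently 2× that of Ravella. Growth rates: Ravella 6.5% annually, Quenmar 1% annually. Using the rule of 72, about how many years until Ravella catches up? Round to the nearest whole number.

Ravella gains on Quenmar at 6.5% − 1% = 5.5 points a year.
At that relative rate the gap halves every 72/5.5 ≈ 13.09 years.
A 2× gap closes after 1 halving: 1 × 13.09 ≈ 13 years.

roughly 13 years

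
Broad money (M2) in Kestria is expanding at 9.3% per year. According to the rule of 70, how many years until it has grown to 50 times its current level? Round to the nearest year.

roughly 42 years

Doubling time ≈ 70/9.3 = 7.53 years.
50× is log₂ 50 ≈ 5.64 doublings, so ≈ 5.64 × 7.53 = 42 years.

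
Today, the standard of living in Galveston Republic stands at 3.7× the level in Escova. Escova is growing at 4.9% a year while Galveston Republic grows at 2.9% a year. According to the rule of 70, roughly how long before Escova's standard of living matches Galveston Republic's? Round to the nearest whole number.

≈ 66 years

The growth-rate gap is 4.9% − 2.9% = 2 percentage points.
So the ratio between them halves every 70/2 ≈ 35.00 years.
A 3.7× gap takes log₂(3.7) ≈ 1.89 halvings to close: 1.89 × 35.00 ≈ 66 years.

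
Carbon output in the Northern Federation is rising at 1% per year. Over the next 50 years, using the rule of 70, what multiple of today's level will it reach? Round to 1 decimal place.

Doubling time ≈ 70/1 = 70.00 years.
50 years / 70.00 ≈ 0.71 doublings → factor 2^0.71 ≈ 1.6.

approximately 1.6 times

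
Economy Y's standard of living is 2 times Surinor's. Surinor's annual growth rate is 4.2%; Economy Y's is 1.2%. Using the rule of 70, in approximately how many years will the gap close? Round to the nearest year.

What matters is the difference: 3 pp.
Rule of 70 on the gap: the ratio halves every 70/3 ≈ 23.33 years.
A 2 times gap closes after 1 halving: 1 × 23.33 ≈ 23 years.

approximately 23 years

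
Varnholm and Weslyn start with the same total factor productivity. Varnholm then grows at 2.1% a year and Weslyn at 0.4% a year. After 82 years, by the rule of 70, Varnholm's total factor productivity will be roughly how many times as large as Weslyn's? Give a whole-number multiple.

roughly 4 times

Varnholm pulls ahead at 1.7 pp per year, so the ratio doubles every 70/1.7 ≈ 41.18 years.
In 82 years that's 1.99 doublings: 2^1.99 ≈ 4.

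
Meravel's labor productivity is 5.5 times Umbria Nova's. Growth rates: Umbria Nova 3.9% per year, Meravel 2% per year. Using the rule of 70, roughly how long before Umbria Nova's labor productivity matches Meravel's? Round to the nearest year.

about 91 years

What matters is the difference: 1.9 pp.
Rule of 70 on the gap: the ratio halves every 70/1.9 ≈ 36.84 years.
A 5.5 times gap takes log₂(5.5) ≈ 2.46 halvings to close: 2.46 × 36.84 ≈ 91 years.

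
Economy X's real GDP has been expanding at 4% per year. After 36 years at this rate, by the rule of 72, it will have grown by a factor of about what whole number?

72/4 ≈ 18.00 years per doubling.
36 years fits 2 doublings: 2^2 = 4.

about 4 times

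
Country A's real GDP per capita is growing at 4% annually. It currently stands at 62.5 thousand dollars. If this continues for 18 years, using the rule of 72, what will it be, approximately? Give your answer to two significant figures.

≈ 130 thousand dollars

Doubling time ≈ 72/4 = 18.00 years.
18 years is 18/18.00 ≈ 1.00 doublings, a factor of 2^1.00 ≈ 2.00.
62.5 × 2.00 ≈ 130 thousand dollars.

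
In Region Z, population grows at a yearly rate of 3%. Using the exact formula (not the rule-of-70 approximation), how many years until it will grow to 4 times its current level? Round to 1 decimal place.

t = ln(4) / ln(1 + 0.03) = 1.3863 / 0.029559 ≈ 46.90.

46.9 years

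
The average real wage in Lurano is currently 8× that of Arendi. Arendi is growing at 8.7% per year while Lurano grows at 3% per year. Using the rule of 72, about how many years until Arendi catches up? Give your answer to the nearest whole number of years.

approximately 38 years

What matters is the difference: 5.7 pp.
Rule of 72 on the gap: the ratio halves every 72/5.7 ≈ 12.63 years.
An 8× gap closes after 3 halvings: 3 × 12.63 ≈ 38 years.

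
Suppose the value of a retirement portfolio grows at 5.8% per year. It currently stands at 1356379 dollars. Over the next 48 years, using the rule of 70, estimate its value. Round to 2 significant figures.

It doubles every 70/5.8 ≈ 12.07 years, so 48 years is 3.98 doublings.
2^3.98 ≈ 15.78; 1356379 × 15.78 ≈ 21000000 dollars.

≈ 21000000 dollars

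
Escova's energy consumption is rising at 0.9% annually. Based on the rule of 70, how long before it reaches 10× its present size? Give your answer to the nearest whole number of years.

At 0.9% it doubles every 70/0.9 ≈ 77.78 years.
10× is log₂ 10 ≈ 3.32 doublings, so ≈ 3.32 × 77.78 = 258 years.

around 258 years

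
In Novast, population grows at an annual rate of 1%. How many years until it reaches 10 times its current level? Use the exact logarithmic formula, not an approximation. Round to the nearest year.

231 years

t = ln(10) / ln(1 + 0.01) = 2.3026 / 0.009950 ≈ 231.42.
≈ 231 years.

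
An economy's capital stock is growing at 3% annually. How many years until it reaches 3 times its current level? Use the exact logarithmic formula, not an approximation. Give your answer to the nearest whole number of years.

t = ln(3) / ln(1 + 0.03) = 1.0986 / 0.029559 ≈ 37.17.
≈ 37 years.

37 years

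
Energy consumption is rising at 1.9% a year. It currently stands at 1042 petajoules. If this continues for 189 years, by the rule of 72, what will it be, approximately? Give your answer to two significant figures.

Doubling time ≈ 72/1.9 = 37.89 years.
189 years is 189/37.89 ≈ 4.99 doublings, a factor of 2^4.99 ≈ 31.78.
1042 × 31.78 ≈ 33000 petajoules.

around 33000 petajoules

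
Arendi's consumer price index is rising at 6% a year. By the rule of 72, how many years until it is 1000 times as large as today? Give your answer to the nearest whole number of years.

≈ 120 years

One doubling takes 72/6 = 12.00 years.
Reaching 1000× takes log₂(1000) ≈ 9.97 doublings.
9.97 × 12.00 ≈ 120 years.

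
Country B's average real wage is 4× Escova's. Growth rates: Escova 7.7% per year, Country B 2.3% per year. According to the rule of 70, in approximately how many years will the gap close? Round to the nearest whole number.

The growth-rate gap is 7.7% − 2.3% = 5.4 percentage points.
So the ratio between them halves every 70/5.4 ≈ 12.96 years.
A 4× gap closes after 2 halvings: 2 × 12.96 ≈ 26 years.

about 26 years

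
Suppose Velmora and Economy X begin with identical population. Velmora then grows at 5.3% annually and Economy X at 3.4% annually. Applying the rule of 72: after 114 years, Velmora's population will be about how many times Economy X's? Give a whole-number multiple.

Rate gap = 5.3% − 3.4% = 1.9 points.
The ratio doubles every 72/1.9 ≈ 37.89 years.
114/37.89 ≈ 3.01 doublings → ratio ≈ 2^3.01 ≈ 8.

≈ 8 times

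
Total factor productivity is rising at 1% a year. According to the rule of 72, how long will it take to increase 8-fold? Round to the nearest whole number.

Doubling time ≈ 72/1 = 72.00 years.
8× is 3 doublings, so 3 × 72.00 ≈ 216 years.

216 years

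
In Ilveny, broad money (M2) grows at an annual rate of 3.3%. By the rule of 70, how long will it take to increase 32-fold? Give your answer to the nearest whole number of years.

Doubling time ≈ 70/3.3 = 21.21 years.
32× is 5 doublings, so 5 × 21.21 ≈ 106 years.

≈ 106 years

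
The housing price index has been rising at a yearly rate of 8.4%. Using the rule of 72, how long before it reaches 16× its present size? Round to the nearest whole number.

about 34 years

Doubling time ≈ 72/8.4 = 8.57 years.
16 = 2^4, so 4 doublings → 34 years.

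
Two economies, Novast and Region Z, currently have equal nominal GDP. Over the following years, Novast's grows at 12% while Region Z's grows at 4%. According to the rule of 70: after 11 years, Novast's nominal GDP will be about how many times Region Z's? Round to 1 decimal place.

Only the 8-point difference matters.
70/8 ≈ 8.75 years per doubling of the ratio; 11 years gives 1.26 doublings, so ≈ 2.4×.

around 2.4 times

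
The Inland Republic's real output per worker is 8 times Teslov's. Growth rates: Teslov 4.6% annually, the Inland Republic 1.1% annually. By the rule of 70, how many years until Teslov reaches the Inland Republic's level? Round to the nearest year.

Teslov gains on the Inland Republic at 4.6% − 1.1% = 3.5 points a year.
At that relative rate the gap halves every 70/3.5 ≈ 20.00 years.
An 8 times gap closes after 3 halvings: 3 × 20.00 ≈ 60 years.

around 60 years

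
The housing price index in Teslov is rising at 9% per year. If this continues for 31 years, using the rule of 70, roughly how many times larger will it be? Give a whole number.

70/9 ≈ 7.78 years per doubling.
31 years fits 4 doublings: 2^4 = 16.

approximately 16 times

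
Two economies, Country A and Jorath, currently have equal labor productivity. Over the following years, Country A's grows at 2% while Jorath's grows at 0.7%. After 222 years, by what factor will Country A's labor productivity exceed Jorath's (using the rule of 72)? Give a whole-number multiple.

approximately 16 times

Only the 1.3-point difference matters.
72/1.3 ≈ 55.38 years per doubling of the ratio; 222 years gives 4.01 doublings, so ≈ 16×.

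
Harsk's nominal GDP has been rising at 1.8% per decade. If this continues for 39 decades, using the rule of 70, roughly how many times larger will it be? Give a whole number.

At 1.8% one doubling takes ≈ 38.89 decades; 39 decades is 1 of them, so ×2.

roughly 2 times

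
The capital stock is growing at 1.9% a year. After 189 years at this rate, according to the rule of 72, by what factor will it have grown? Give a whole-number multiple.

32 times

At 1.9% one doubling takes ≈ 37.89 years; 189 years is 5 of them, so ×32.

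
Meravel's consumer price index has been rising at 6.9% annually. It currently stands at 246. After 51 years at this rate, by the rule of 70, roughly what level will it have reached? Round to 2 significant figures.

≈ 8000

It doubles every 70/6.9 ≈ 10.14 years, so 51 years is 5.03 doublings.
2^5.03 ≈ 32.67; 246 × 32.67 ≈ 8000.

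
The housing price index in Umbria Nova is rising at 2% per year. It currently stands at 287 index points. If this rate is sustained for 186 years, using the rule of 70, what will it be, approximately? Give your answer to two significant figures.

Doubling time ≈ 70/2 = 35.00 years.
186 years is 186/35.00 ≈ 5.31 doublings, a factor of 2^5.31 ≈ 39.67.
287 × 39.67 ≈ 11000 index points.

approximately 11000 index points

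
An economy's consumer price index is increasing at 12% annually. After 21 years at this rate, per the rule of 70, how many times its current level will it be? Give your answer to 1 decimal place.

Doubling time ≈ 70/12 = 5.83 years.
21 years / 5.83 ≈ 3.60 doublings → factor 2^3.60 ≈ 12.1.

12.1 times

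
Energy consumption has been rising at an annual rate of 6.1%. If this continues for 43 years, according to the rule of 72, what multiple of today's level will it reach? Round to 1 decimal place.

Doubling time ≈ 72/6.1 = 11.80 years.
43 years / 11.80 ≈ 3.64 doublings → factor 2^3.64 ≈ 12.5.

about 12.5 times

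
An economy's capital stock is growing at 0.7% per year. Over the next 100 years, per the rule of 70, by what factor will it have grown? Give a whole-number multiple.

approximately 2 times

At 0.7% one doubling takes ≈ 100.00 years; 100 years is 1 of them, so ×2.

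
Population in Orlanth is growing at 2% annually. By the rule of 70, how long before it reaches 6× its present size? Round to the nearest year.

around 90 years

One doubling takes 70/2 = 35.00 years.
6× is log₂ 6 ≈ 2.58 doublings, so ≈ 2.58 × 35.00 = 90 years.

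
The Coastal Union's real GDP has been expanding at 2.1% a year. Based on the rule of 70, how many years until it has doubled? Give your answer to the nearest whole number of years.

Doubling time ≈ 70 / 2.1 = 33.33 years.

≈ 33 years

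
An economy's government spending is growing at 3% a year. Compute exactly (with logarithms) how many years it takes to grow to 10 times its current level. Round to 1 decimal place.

t = ln(10) / ln(1 + 0.03) = 2.3026 / 0.029559 ≈ 77.90.

77.9 years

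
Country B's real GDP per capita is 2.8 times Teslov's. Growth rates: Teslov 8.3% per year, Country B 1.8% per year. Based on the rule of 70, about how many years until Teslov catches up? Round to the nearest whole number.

16 years

What matters is the difference: 6.5 pp.
Rule of 70 on the gap: the ratio halves every 70/6.5 ≈ 10.77 years.
A 2.8 times gap takes log₂(2.8) ≈ 1.49 halvings to close: 1.49 × 10.77 ≈ 16 years.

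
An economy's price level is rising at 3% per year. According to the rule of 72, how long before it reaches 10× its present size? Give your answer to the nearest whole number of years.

At 3% it doubles every 72/3 ≈ 24.00 years.
Reaching 10× takes log₂(10) ≈ 3.32 doublings.
3.32 × 24.00 ≈ 80 years.

roughly 80 years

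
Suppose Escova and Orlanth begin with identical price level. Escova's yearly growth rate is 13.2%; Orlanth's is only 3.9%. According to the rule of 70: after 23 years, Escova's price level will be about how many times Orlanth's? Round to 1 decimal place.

Rate gap = 13.2% − 3.9% = 9.3 points.
The ratio doubles every 70/9.3 ≈ 7.53 years.
23/7.53 ≈ 3.05 doublings → ratio ≈ 2^3.05 ≈ 8.3.

approximately 8.3 times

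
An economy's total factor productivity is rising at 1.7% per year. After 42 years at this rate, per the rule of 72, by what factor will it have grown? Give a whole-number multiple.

Doubling time ≈ 72/1.7 = 42.35 years.
42/42.35 ≈ 1 doubling, so about 2^1 = 2×.

approximately 2 times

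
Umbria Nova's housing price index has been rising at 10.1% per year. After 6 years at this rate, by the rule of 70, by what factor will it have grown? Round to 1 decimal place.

Doubles every ≈ 6.93 years (70/10.1).
6 years is 0.87 doublings; 2^0.87 ≈ 1.8×.

≈ 1.8 times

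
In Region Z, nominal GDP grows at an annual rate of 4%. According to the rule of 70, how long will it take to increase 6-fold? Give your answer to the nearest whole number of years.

around 45 years

Doubling time ≈ 70/4 = 17.50 years.
6× is log₂ 6 ≈ 2.58 doublings, so ≈ 2.58 × 17.50 = 45 years.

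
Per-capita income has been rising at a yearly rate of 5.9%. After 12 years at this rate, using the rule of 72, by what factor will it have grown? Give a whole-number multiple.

around 2 times

Doubling time ≈ 72/5.9 = 12.20 years.
12/12.20 ≈ 1 doubling, so about 2^1 = 2×.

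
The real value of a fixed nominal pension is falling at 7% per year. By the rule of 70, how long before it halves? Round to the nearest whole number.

around 10 years

Falling at 7%, it halves about every 70/7 = 10.00 years.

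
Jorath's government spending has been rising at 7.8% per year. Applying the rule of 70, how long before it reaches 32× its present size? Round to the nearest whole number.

At 7.8% it doubles every 70/7.8 ≈ 8.97 years.
Getting to 32× needs 5 doublings: 5 × 8.97 ≈ 45 years.

45 years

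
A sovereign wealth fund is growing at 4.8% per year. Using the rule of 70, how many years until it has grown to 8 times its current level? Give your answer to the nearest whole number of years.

≈ 44 years

At 4.8% it doubles every 70/4.8 ≈ 14.58 years.
Getting to 8× needs 3 doublings: 3 × 14.58 ≈ 44 years.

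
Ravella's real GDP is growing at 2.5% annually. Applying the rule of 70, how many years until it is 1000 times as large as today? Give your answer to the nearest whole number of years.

roughly 279 years

Doubling time ≈ 70/2.5 = 28.00 years.
1000× is log₂ 1000 ≈ 9.97 doublings, so ≈ 9.97 × 28.00 = 279 years.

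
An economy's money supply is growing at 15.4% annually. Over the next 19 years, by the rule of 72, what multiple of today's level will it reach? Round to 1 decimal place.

Doubling time ≈ 72/15.4 = 4.68 years.
19 years / 4.68 ≈ 4.06 doublings → factor 2^4.06 ≈ 16.7.

around 16.7 times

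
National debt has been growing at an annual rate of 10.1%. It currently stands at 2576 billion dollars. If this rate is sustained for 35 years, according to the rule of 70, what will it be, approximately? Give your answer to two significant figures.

Doubling time ≈ 70/10.1 = 6.93 years.
35 years is 35/6.93 ≈ 5.05 doublings, a factor of 2^5.05 ≈ 33.13.
2576 × 33.13 ≈ 85000 billion dollars.

around 85000 billion dollars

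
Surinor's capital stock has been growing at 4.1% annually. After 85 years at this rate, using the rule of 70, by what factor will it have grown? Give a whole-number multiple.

At 4.1% one doubling takes ≈ 17.07 years; 85 years is 5 of them, so ×32.

roughly 32 times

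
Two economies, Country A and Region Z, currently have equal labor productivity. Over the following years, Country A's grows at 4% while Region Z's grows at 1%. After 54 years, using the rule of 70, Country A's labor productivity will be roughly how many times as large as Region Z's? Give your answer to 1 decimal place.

approximately 5.0 times

Only the 3-point difference matters.
70/3 ≈ 23.33 years per doubling of the ratio; 54 years gives 2.31 doublings, so ≈ 5.0×.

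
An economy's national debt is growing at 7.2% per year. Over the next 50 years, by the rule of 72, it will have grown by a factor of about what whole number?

≈ 32 times

Doubling time ≈ 72/7.2 = 10.00 years.
50/10.00 ≈ 5 doublings, so about 2^5 = 32×.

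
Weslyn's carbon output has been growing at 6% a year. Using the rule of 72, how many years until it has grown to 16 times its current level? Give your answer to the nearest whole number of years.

At 6% it doubles every 72/6 ≈ 12.00 years.
16 = 2^4, so 4 doublings → 48 years.

≈ 48 years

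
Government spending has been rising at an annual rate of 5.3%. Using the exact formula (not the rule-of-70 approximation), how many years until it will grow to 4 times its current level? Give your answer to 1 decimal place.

26.8 years

t = ln(4) / ln(1 + 0.053) = 1.3863 / 0.051643 ≈ 26.84.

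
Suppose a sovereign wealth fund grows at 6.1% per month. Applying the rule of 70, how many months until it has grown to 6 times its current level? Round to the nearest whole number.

At 6.1% it doubles every 70/6.1 ≈ 11.48 months.
6× is log₂ 6 ≈ 2.58 doublings, so ≈ 2.58 × 11.48 = 30 months.

roughly 30 months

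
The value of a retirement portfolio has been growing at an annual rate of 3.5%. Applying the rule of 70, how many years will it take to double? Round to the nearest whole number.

Doubling time ≈ 70 / 3.5 = 20.00 years.

approximately 20 years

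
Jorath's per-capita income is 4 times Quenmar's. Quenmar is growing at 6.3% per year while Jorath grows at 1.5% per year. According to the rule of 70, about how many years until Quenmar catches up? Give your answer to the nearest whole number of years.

29 years

Quenmar gains on Jorath at 6.3% − 1.5% = 4.8 points a year.
At that relative rate the gap halves every 70/4.8 ≈ 14.58 years.
A 4 times gap closes after 2 halvings: 2 × 14.58 ≈ 29 years.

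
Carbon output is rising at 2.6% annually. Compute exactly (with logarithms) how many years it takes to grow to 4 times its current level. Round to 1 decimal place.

54.0 years

t = ln(4) / ln(1 + 0.026) = 1.3863 / 0.025668 ≈ 54.01.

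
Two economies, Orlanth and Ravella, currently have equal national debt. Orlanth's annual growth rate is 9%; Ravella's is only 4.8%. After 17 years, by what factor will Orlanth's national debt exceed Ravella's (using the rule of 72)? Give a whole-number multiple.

around 2 times

Rate gap = 9% − 4.8% = 4.2 points.
The ratio doubles every 72/4.2 ≈ 17.14 years.
17/17.14 ≈ 0.99 doublings → ratio ≈ 2^0.99 ≈ 2.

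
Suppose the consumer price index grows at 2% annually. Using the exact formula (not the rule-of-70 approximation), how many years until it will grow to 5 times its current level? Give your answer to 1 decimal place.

81.3 years

t = ln(5) / ln(1 + 0.02) = 1.6094 / 0.019803 ≈ 81.27.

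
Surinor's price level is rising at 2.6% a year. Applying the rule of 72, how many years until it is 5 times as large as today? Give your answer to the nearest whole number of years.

64 years

One doubling takes 72/2.6 = 27.69 years.
Reaching 5× takes log₂(5) ≈ 2.32 doublings.
2.32 × 27.69 ≈ 64 years.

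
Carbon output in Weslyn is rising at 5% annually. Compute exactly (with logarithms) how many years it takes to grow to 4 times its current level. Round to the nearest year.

t = ln(4) / ln(1 + 0.05) = 1.3863 / 0.048790 ≈ 28.41.
≈ 28 years.

28 years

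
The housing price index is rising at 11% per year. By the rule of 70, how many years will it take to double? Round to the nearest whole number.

6 years

Doubling time ≈ 70 / 11 = 6.36 years.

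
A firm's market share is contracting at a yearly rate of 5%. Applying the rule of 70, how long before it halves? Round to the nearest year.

Halving time ≈ 70 / 5 = 14.00 → 14 years.

about 14 years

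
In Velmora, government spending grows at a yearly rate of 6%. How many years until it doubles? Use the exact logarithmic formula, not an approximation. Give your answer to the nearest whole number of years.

12 years

t = ln(2) / ln(1 + 0.06) = 0.6931 / 0.058269 ≈ 11.89.
≈ 12 years.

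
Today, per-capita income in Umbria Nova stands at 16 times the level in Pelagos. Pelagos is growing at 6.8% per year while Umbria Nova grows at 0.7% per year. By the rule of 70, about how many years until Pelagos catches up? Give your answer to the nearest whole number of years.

Pelagos gains on Umbria Nova at 6.8% − 0.7% = 6.1 points a year.
At that relative rate the gap halves every 70/6.1 ≈ 11.48 years.
A 16 times gap closes after 4 halvings: 4 × 11.48 ≈ 46 years.

≈ 46 years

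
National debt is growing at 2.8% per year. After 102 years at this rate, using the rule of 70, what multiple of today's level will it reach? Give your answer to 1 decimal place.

Doubling time ≈ 70/2.8 = 25.00 years.
102 years / 25.00 ≈ 4.08 doublings → factor 2^4.08 ≈ 16.9.

approximately 16.9 times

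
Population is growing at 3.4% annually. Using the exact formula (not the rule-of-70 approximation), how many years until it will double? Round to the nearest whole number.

t = ln(2) / ln(1 + 0.034) = 0.6931 / 0.033435 ≈ 20.73.
≈ 21 years.

21 years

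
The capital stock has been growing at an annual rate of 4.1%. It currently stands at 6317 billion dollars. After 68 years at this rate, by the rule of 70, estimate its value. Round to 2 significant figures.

≈ 100000 billion dollars

Doubling time ≈ 70/4.1 = 17.07 years.
68 years is 68/17.07 ≈ 3.98 doublings, a factor of 2^3.98 ≈ 15.78.
6317 × 15.78 ≈ 100000 billion dollars.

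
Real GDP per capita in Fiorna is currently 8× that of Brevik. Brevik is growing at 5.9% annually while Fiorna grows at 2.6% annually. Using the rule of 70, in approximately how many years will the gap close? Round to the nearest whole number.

64 years

What matters is the difference: 3.3 pp.
Rule of 70 on the gap: the ratio halves every 70/3.3 ≈ 21.21 years.
An 8× gap closes after 3 halvings: 3 × 21.21 ≈ 64 years.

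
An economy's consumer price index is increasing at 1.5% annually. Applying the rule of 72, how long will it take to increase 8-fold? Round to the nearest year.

around 144 years

One doubling takes 72/1.5 = 48.00 years.
8× is 3 doublings, so 3 × 48.00 ≈ 144 years.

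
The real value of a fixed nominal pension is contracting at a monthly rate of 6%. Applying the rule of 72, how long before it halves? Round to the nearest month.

around 12 months

The rule works in reverse for decay: 72/6 ≈ 12.00 months to halve.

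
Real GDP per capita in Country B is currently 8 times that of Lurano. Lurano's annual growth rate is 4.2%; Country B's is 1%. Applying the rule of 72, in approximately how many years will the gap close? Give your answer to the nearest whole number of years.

approximately 68 years

What matters is the difference: 3.2 pp.
Rule of 72 on the gap: the ratio halves every 72/3.2 ≈ 22.50 years.
An 8 times gap closes after 3 halvings: 3 × 22.50 ≈ 68 years.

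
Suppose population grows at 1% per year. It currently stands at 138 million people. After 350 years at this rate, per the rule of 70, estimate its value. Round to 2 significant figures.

about 4400 million people

It doubles every 70/1 ≈ 70.00 years, so 350 years is 5.00 doublings.
2^5.00 ≈ 32.00; 138 × 32.00 ≈ 4400 million people.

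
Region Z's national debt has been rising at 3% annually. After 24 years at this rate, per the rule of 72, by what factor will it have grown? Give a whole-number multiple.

72/3 ≈ 24.00 years per doubling.
24 years fits 1 doubling: 2^1 = 2.

around 2 times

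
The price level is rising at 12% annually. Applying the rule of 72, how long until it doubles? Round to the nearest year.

At 12%, doubling takes about 72/12 = 6.00 years.

≈ 6 years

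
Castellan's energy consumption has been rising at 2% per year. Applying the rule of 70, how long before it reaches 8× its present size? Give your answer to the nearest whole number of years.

Doubling time ≈ 70/2 = 35.00 years.
8× is 3 doublings, so 3 × 35.00 ≈ 105 years.

roughly 105 years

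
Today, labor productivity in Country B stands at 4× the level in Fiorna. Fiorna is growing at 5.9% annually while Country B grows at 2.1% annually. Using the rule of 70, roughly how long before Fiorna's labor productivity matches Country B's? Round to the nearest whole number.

The growth-rate gap is 5.9% − 2.1% = 3.8 percentage points.
So the ratio between them halves every 70/3.8 ≈ 18.42 years.
A 4× gap closes after 2 halvings: 2 × 18.42 ≈ 37 years.

about 37 years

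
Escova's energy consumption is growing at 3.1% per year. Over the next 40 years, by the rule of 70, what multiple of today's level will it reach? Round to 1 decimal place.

Doubling time ≈ 70/3.1 = 22.58 years.
40 years / 22.58 ≈ 1.77 doublings → factor 2^1.77 ≈ 3.4.

roughly 3.4 times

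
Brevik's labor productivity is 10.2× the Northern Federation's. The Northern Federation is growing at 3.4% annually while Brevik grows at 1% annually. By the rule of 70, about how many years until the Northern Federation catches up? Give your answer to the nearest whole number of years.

roughly 98 years

The growth-rate gap is 3.4% − 1% = 2.4 percentage points.
So the ratio between them halves every 70/2.4 ≈ 29.17 years.
A 10.2× gap takes log₂(10.2) ≈ 3.35 halvings to close: 3.35 × 29.17 ≈ 98 years.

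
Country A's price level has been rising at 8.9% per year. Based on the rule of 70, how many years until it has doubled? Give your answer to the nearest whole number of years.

70/8.9 ≈ 7.87, so it doubles roughly every 8 years.

≈ 8 years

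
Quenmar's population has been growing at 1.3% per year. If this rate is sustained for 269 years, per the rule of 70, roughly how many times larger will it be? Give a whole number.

At 1.3% one doubling takes ≈ 53.85 years; 269 years is 5 of them, so ×32.

approximately 32 times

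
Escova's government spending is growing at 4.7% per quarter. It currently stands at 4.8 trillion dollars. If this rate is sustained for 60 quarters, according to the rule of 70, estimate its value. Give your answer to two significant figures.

It doubles every 70/4.7 ≈ 14.89 quarters, so 60 quarters is 4.03 doublings.
2^4.03 ≈ 16.34; 4.8 × 16.34 ≈ 78 trillion dollars.

roughly 78 trillion dollars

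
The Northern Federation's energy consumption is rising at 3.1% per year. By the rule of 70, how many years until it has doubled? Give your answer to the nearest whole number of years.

At 3.1%, doubling takes about 70/3.1 = 22.58 years.

23 years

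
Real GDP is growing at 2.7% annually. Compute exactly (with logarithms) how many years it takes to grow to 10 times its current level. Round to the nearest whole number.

t = ln(10) / ln(1 + 0.027) = 2.3026 / 0.026642 ≈ 86.43.
≈ 86 years.

86 years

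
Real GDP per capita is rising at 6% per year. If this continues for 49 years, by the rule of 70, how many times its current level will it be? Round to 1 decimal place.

approximately 18.4 times

Doubles every ≈ 11.67 years (70/6).
49 years is 4.20 doublings; 2^4.20 ≈ 18.4×.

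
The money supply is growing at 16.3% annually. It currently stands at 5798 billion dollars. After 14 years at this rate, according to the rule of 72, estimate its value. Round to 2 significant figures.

≈ 52000 billion dollars

Doubling time ≈ 72/16.3 = 4.42 years.
14 years is 14/4.42 ≈ 3.17 doublings, a factor of 2^3.17 ≈ 9.00.
5798 × 9.00 ≈ 52000 billion dollars.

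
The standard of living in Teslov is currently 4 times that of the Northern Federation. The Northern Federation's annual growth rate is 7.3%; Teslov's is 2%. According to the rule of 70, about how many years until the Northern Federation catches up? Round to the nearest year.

≈ 26 years

The growth-rate gap is 7.3% − 2% = 5.3 percentage points.
So the ratio between them halves every 70/5.3 ≈ 13.21 years.
A 4 times gap closes after 2 halvings: 2 × 13.21 ≈ 26 years.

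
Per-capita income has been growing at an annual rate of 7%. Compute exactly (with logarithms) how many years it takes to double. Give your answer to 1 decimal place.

t = ln(2) / ln(1 + 0.07) = 0.6931 / 0.067659 ≈ 10.24.

10.2 years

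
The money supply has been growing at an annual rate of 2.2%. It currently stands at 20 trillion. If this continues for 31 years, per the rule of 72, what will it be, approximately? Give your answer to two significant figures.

Doubling time ≈ 72/2.2 = 32.73 years.
31 years is 31/32.73 ≈ 0.95 doublings, a factor of 2^0.95 ≈ 1.93.
20 × 1.93 ≈ 39 trillion.

approximately 39 trillion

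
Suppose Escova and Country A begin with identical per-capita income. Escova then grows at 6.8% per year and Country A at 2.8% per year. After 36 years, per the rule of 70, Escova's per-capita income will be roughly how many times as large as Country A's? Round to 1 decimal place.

Rate gap = 6.8% − 2.8% = 4 points.
The ratio doubles every 70/4 ≈ 17.50 years.
36/17.50 ≈ 2.06 doublings → ratio ≈ 2^2.06 ≈ 4.2.

4.2 times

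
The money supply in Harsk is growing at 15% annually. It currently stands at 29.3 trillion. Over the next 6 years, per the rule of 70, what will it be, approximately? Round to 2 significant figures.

≈ 71 trillion

Doubling time ≈ 70/15 = 4.67 years.
6 years is 6/4.67 ≈ 1.28 doublings, a factor of 2^1.28 ≈ 2.43.
29.3 × 2.43 ≈ 71 trillion.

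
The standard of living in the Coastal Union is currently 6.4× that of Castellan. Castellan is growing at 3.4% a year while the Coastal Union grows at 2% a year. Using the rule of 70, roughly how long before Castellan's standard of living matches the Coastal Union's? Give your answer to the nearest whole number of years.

about 134 years

Castellan gains on the Coastal Union at 3.4% − 2% = 1.4 points a year.
At that relative rate the gap halves every 70/1.4 ≈ 50.00 years.
A 6.4× gap takes log₂(6.4) ≈ 2.68 halvings to close: 2.68 × 50.00 ≈ 134 years.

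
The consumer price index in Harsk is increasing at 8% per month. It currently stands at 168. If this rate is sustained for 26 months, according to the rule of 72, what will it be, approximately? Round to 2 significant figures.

1200

Doubling time ≈ 72/8 = 9.00 months.
26 months is 26/9.00 ≈ 2.89 doublings, a factor of 2^2.89 ≈ 7.41.
168 × 7.41 ≈ 1200.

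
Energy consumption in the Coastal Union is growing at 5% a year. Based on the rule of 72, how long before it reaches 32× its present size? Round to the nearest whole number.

roughly 72 years

At 5% it doubles every 72/5 ≈ 14.40 years.
32 = 2^5, so 5 doublings → 72 years.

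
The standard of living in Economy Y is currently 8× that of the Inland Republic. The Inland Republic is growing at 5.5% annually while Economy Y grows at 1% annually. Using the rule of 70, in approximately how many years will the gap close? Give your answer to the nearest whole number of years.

What matters is the difference: 4.5 pp.
Rule of 70 on the gap: the ratio halves every 70/4.5 ≈ 15.56 years.
An 8× gap closes after 3 halvings: 3 × 15.56 ≈ 47 years.

approximately 47 years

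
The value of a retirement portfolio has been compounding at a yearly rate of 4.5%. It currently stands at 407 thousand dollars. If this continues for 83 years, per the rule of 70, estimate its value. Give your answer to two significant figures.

16000 thousand dollars

Doubling time ≈ 70/4.5 = 15.56 years.
83 years is 83/15.56 ≈ 5.33 doublings, a factor of 2^5.33 ≈ 40.22.
407 × 40.22 ≈ 16000 thousand dollars.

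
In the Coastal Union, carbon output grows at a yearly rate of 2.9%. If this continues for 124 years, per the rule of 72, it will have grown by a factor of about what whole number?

32 times

72/2.9 ≈ 24.83 years per doubling.
124 years fits 5 doublings: 2^5 = 32.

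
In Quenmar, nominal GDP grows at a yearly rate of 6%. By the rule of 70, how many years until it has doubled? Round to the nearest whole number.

around 12 years

Doubling time ≈ 70 / 6 = 11.67 years.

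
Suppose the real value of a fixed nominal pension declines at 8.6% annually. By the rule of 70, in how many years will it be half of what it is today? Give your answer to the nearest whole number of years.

about 8 years

Falling at 8.6%, it halves about every 70/8.6 = 8.14 years.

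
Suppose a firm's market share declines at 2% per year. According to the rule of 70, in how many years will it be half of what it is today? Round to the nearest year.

Falling at 2%, it halves about every 70/2 = 35.00 years.

about 35 years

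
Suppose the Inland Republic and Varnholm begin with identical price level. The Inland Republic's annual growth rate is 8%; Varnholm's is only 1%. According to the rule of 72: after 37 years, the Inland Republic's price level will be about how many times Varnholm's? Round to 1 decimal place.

≈ 12.1 times

Rate gap = 8% − 1% = 7 points.
The ratio doubles every 72/7 ≈ 10.29 years.
37/10.29 ≈ 3.60 doublings → ratio ≈ 2^3.60 ≈ 12.1.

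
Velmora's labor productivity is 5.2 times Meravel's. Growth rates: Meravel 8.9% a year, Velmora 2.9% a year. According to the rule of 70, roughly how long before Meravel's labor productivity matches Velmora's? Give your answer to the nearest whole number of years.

approximately 28 years

Meravel gains on Velmora at 8.9% − 2.9% = 6 points a year.
At that relative rate the gap halves every 70/6 ≈ 11.67 years.
A 5.2 times gap takes log₂(5.2) ≈ 2.38 halvings to close: 2.38 × 11.67 ≈ 28 years.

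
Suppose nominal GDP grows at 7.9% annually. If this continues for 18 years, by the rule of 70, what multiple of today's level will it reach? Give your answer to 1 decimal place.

Doubling time ≈ 70/7.9 = 8.86 years.
18 years / 8.86 ≈ 2.03 doublings → factor 2^2.03 ≈ 4.1.

around 4.1 times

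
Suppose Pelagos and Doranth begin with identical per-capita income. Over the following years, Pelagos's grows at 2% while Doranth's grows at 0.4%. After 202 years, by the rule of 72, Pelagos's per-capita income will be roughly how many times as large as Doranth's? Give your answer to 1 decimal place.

about 22.5 times

Only the 1.6-point difference matters.
72/1.6 ≈ 45.00 years per doubling of the ratio; 202 years gives 4.49 doublings, so ≈ 22.5×.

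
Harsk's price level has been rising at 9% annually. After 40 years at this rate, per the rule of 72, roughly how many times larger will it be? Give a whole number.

around 32 times

At 9% one doubling takes ≈ 8.00 years; 40 years is 5 of them, so ×32.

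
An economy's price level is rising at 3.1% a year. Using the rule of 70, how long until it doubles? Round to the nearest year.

≈ 23 years

At 3.1%, doubling takes about 70/3.1 = 22.58 years.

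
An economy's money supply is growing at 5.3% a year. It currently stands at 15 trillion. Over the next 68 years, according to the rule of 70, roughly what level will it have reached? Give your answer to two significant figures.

around 530 trillion

Doubling time ≈ 70/5.3 = 13.21 years.
68 years is 68/13.21 ≈ 5.15 doublings, a factor of 2^5.15 ≈ 35.51.
15 × 35.51 ≈ 530 trillion.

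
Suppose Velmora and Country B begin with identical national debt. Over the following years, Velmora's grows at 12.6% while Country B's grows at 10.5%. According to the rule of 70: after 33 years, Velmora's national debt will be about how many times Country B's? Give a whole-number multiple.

Only the 2.1-point difference matters.
70/2.1 ≈ 33.33 years per doubling of the ratio; 33 years gives 0.99 doublings, so ≈ 2×.

roughly 2 times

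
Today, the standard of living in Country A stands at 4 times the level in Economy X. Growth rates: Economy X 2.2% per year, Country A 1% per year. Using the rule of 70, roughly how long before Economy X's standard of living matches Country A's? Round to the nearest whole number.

≈ 117 years

The growth-rate gap is 2.2% − 1% = 1.2 percentage points.
So the ratio between them halves every 70/1.2 ≈ 58.33 years.
A 4 times gap closes after 2 halvings: 2 × 58.33 ≈ 117 years.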